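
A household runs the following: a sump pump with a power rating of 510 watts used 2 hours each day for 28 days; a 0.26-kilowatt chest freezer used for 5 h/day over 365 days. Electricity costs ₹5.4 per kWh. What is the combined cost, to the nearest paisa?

₹2716.52

sump pump: Runtime = 2 h/day × 28 days = 56 h
sump pump: 0.51 kW × 56 h = 28.56 kWh
chest freezer: Runtime = 5 h/day × 365 days = 1825 h
chest freezer: 0.26 kW × 1825 h = 474.5 kWh
Total energy = 503.06 kWh
Cost = 503.06 × ₹5.4 = ₹2716.52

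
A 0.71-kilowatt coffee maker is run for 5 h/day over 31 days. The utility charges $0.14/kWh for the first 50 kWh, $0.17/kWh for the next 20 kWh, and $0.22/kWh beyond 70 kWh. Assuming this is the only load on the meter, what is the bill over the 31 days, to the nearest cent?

$19.21

Runtime = 5 h/day × 31 days = 155 h
Energy = 0.71 kW × 155 h = 110.05 kWh
Tier 1 (0–50 kWh): 50 × $0.14 = $7
Tier 2 (50–70 kWh): 20 × $0.17 = $3.4
Above 70 kWh: 40.05 × $0.22 = $8.811
Bill = $19.21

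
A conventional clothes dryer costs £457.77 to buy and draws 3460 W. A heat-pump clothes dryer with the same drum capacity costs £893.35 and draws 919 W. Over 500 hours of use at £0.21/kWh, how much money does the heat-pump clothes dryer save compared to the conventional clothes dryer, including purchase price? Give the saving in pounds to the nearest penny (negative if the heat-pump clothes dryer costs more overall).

conventional clothes dryer: £457.77 + (3460/1000) kW × 500 h × £0.21 = £457.77 + £363.3 = £821.07
heat-pump clothes dryer: £893.35 + (919/1000) kW × 500 h × £0.21 = £893.35 + £96.495 = £989.845
Saving = £821.07 − £989.845 = −£168.775 → -£168.78

-£168.78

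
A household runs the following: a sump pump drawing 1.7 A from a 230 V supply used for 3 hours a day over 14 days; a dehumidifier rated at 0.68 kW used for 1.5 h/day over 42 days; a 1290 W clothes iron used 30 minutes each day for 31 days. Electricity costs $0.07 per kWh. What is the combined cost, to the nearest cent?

$5.55

sump pump: Power = 1.7 A × 230 V = 391 W = 0.391 kW
sump pump: Runtime = 3 h/day × 14 days = 42 h
sump pump: 0.391 kW × 42 h = 16.422 kWh
dehumidifier: Runtime = 1.5 h/day × 42 days = 63 h
dehumidifier: 0.68 kW × 63 h = 42.84 kWh
clothes iron: Runtime = 30 min × 31 = 930 min = 15.5 h
clothes iron: 1.29 kW × 15.5 h = 19.995 kWh
Total energy = 79.257 kWh
Cost = 79.257 × $0.07 = $5.55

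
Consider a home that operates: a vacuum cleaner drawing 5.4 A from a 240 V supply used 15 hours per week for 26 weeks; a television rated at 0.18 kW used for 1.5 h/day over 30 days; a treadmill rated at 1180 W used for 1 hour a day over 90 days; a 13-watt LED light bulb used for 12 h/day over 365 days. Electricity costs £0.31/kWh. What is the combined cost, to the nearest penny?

vacuum cleaner: Power = 5.4 A × 240 V = 1296 W = 1.296 kW
vacuum cleaner: Runtime = 15 h/week × 26 weeks = 390 h
vacuum cleaner: 1.296 kW × 390 h = 505.44 kWh
television: Runtime = 1.5 h/day × 30 days = 45 h
television: 0.18 kW × 45 h = 8.1 kWh
treadmill: Runtime = 1 h/day × 90 days = 90 h
treadmill: 1.18 kW × 90 h = 106.2 kWh
LED light bulb: Runtime = 12 h/day × 365 days = 4380 h
LED light bulb: 0.013 kW × 4380 h = 56.94 kWh
Total energy = 676.68 kWh
Cost = 676.68 × £0.31 = £209.77

£209.77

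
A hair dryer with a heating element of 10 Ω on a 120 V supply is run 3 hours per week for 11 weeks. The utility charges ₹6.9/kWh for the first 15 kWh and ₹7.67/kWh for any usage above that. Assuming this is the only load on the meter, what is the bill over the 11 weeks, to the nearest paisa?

Power = V²/R = 120²/10 = 1440 W = 1.44 kW
Runtime = 3 h/week × 11 weeks = 33 h
Energy = 1.44 kW × 33 h = 47.52 kWh
Tier 1 (0–15 kWh): 15 × ₹6.9 = ₹103.5
Above 15 kWh: 32.52 × ₹7.67 = ₹249.4284
Bill = ₹352.93

₹352.93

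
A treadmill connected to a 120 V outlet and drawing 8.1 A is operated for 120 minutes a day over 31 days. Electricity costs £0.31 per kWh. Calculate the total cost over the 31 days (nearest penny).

Power = 8.1 A × 120 V = 972 W = 0.972 kW
Runtime = 120 min × 31 = 3720 min = 62 h
Energy = 0.972 kW × 62 h = 60.264 kWh
Cost = 60.264 kWh × £0.31/kWh = £18.68

£18.68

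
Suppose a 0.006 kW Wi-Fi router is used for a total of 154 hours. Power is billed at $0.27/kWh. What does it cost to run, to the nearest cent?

$0.25

Energy = 0.006 kW × 154 h = 0.924 kWh
Cost = 0.924 kWh × $0.27/kWh = $0.25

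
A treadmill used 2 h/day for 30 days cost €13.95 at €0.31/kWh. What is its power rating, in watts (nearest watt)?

750 W

Energy = €13.95 ÷ €0.31/kWh = 45 kWh
Runtime = 2 h/day × 30 days = 60 h
Power = 45 kWh ÷ 60 h = 0.75 kW = 750 W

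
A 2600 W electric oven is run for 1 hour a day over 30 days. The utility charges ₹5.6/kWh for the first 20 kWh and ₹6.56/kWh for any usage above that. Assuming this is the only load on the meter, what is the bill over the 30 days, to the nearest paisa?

₹492.48

Runtime = 1 h/day × 30 days = 30 h
Energy = 2.6 kW × 30 h = 78 kWh
Tier 1 (0–20 kWh): 20 × ₹5.6 = ₹112
Above 20 kWh: 58 × ₹6.56 = ₹380.48
Bill = ₹492.48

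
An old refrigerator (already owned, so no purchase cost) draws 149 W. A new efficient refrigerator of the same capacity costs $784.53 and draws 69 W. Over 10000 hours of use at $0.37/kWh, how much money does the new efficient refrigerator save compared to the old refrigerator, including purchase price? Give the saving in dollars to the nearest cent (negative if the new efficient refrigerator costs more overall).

-$488.53

old refrigerator: $0.00 + (149/1000) kW × 10000 h × $0.37 = $0.00 + $551.3 = $551.3
new efficient refrigerator: $784.53 + (69/1000) kW × 10000 h × $0.37 = $784.53 + $255.3 = $1039.83
Saving = $551.3 − $1039.83 = −$488.53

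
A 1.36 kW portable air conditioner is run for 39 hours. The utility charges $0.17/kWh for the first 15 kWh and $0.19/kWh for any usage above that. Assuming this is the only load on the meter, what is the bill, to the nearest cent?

Energy = 1.36 kW × 39 h = 53.04 kWh
Tier 1 (0–15 kWh): 15 × $0.17 = $2.55
Above 15 kWh: 38.04 × $0.19 = $7.2276
Bill = $9.78

$9.78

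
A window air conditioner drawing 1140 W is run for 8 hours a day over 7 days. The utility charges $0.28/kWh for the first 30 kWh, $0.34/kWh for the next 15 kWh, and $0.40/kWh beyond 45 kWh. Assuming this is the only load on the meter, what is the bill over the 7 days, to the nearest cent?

$21.04

Runtime = 8 h/day × 7 days = 56 h
Energy = 1.14 kW × 56 h = 63.84 kWh
Tier 1 (0–30 kWh): 30 × $0.28 = $8.4
Tier 2 (30–45 kWh): 15 × $0.34 = $5.1
Above 45 kWh: 18.84 × $0.40 = $7.536
Bill = $21.04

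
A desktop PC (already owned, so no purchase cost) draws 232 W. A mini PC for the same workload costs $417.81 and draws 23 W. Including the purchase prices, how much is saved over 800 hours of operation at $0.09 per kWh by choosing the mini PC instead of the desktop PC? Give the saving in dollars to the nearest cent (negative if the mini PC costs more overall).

-$402.76

desktop PC: $0.00 + (232/1000) kW × 800 h × $0.09 = $0.00 + $16.704 = $16.704
mini PC: $417.81 + (23/1000) kW × 800 h × $0.09 = $417.81 + $1.656 = $419.466
Saving = $16.704 − $419.466 = −$402.762 → -$402.76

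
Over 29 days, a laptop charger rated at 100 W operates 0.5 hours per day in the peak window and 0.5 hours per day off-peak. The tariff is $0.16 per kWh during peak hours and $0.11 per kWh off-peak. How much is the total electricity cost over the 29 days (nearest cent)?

Peak energy = 0.1 kW × 0.5 h × 29 = 1.45 kWh
Off-peak energy = 0.1 kW × 0.5 h × 29 = 1.45 kWh
Cost = 1.45 × $0.16 + 1.45 × $0.11 = $0.232 + $0.1595 = $0.39

$0.39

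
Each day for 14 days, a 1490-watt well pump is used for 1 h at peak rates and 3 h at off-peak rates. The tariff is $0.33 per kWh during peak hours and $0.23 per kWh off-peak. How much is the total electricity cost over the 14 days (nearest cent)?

$21.28

Peak energy = 1.49 kW × 1 h × 14 = 20.86 kWh
Off-peak energy = 1.49 kW × 3 h × 14 = 62.58 kWh
Cost = 20.86 × $0.33 + 62.58 × $0.23 = $6.8838 + $14.3934 = $21.28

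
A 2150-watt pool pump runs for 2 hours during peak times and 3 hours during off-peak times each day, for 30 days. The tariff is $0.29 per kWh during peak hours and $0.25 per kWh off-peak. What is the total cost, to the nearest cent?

$85.79

Peak energy = 2.15 kW × 2 h × 30 = 129 kWh
Off-peak energy = 2.15 kW × 3 h × 30 = 193.5 kWh
Cost = 129 × $0.29 + 193.5 × $0.25 = $37.41 + $48.375 = $85.79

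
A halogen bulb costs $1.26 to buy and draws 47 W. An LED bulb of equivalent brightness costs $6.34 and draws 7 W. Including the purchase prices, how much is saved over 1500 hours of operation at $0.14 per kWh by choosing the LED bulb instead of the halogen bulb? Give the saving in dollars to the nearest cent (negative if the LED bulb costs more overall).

$3.32

halogen bulb: $1.26 + (47/1000) kW × 1500 h × $0.14 = $1.26 + $9.87 = $11.13
LED bulb: $6.34 + (7/1000) kW × 1500 h × $0.14 = $6.34 + $1.47 = $7.81
Saving = $11.13 − $7.81 = $3.32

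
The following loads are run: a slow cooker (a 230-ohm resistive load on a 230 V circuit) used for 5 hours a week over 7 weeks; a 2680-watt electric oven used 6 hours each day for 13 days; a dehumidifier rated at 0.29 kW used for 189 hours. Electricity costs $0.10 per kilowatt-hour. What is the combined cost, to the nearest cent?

$27.19

slow cooker: Power = V²/R = 230²/230 = 230 W = 0.23 kW
slow cooker: Runtime = 5 h/week × 7 weeks = 35 h
slow cooker: 0.23 kW × 35 h = 8.05 kWh
electric oven: Runtime = 6 h/day × 13 days = 78 h
electric oven: 2.68 kW × 78 h = 209.04 kWh
dehumidifier: 0.29 kW × 189 h = 54.81 kWh
Total energy = 271.9 kWh
Cost = 271.9 × $0.10 = $27.19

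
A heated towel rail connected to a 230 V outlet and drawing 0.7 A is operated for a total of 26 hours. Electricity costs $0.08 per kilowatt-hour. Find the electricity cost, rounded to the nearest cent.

Power = 0.7 A × 230 V = 161 W = 0.161 kW
Energy = 0.161 kW × 26 h = 4.186 kWh
Cost = 4.186 kWh × $0.08/kWh = $0.33

$0.33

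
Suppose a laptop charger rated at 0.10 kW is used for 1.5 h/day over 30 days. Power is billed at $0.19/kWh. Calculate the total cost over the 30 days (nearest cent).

Runtime = 1.5 h/day × 30 days = 45 h
Energy = 0.1 kW × 45 h = 4.5 kWh
Cost = 4.5 kWh × $0.19/kWh = $0.86

$0.86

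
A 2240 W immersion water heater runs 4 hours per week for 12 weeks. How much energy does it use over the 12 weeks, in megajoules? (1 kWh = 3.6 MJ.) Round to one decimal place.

387.1 MJ

Runtime = 4 h/week × 12 weeks = 48 h
Energy = 2.24 kW × 48 h = 107.52 kWh
= 107.52 × 3.6 MJ = 387.1 MJ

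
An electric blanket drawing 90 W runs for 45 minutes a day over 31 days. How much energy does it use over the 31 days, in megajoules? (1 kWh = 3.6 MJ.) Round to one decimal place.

7.5 MJ

Runtime = 45 min × 31 = 1395 min = 23.25 h
Energy = 0.09 kW × 23.25 h = 2.0925 kWh
= 2.0925 × 3.6 MJ = 7.5 MJ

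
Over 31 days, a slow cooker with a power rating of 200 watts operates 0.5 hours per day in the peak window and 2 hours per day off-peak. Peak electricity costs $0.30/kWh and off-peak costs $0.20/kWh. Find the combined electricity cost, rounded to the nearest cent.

Peak energy = 0.2 kW × 0.5 h × 31 = 3.1 kWh
Off-peak energy = 0.2 kW × 2 h × 31 = 12.4 kWh
Cost = 3.1 × $0.30 + 12.4 × $0.20 = $0.93 + $2.48 = $3.41

$3.41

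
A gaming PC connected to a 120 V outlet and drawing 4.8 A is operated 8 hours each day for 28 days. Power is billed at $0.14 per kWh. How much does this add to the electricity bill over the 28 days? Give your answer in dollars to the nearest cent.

Power = 4.8 A × 120 V = 576 W = 0.576 kW
Runtime = 8 h/day × 28 days = 224 h
Energy = 0.576 kW × 224 h = 129.024 kWh
Cost = 129.024 kWh × $0.14/kWh = $18.06

$18.06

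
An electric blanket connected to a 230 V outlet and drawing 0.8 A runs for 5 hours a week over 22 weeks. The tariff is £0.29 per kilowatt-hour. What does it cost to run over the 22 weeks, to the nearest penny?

Power = 0.8 A × 230 V = 184 W = 0.184 kW
Runtime = 5 h/week × 22 weeks = 110 h
Energy = 0.184 kW × 110 h = 20.24 kWh
Cost = 20.24 kWh × £0.29/kWh = £5.87

£5.87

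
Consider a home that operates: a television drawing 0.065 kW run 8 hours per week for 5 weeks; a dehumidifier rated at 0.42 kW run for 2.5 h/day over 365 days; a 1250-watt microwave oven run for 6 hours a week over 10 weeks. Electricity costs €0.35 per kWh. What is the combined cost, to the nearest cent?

television: Runtime = 8 h/week × 5 weeks = 40 h
television: 0.065 kW × 40 h = 2.6 kWh
dehumidifier: Runtime = 2.5 h/day × 365 days = 912.5 h
dehumidifier: 0.42 kW × 912.5 h = 383.25 kWh
microwave oven: Runtime = 6 h/week × 10 weeks = 60 h
microwave oven: 1.25 kW × 60 h = 75 kWh
Total energy = 460.85 kWh
Cost = 460.85 × €0.35 = €161.30

€161.30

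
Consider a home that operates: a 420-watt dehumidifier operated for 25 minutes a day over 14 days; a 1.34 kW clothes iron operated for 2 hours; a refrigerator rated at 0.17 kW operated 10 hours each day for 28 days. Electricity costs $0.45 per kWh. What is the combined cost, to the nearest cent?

dehumidifier: Runtime = 25 min × 14 = 350 min = 5.833333… h
dehumidifier: 0.42 kW × 5.833333… h = 2.45 kWh
clothes iron: 1.34 kW × 2 h = 2.68 kWh
refrigerator: Runtime = 10 h/day × 28 days = 280 h
refrigerator: 0.17 kW × 280 h = 47.6 kWh
Total energy = 52.73 kWh
Cost = 52.73 × $0.45 = $23.73

$23.73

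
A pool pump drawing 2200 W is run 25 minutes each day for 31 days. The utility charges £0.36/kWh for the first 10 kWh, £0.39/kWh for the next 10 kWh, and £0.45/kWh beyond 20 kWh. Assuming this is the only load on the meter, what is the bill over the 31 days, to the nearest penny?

£11.29

Runtime = 25 min × 31 = 775 min = 12.916666… h
Energy = 2.2 kW × 12.916666… h = 28.416666… kWh
Tier 1 (0–10 kWh): 10 × £0.36 = £3.6
Tier 2 (10–20 kWh): 10 × £0.39 = £3.9
Above 20 kWh: 8.416666… × £0.45 = £3.7875
Bill = £11.29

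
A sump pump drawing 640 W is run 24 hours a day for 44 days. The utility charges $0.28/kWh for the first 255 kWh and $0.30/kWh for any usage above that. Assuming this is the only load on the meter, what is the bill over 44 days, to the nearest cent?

Runtime = 24 h × 44 = 1056 h
Energy = 0.64 kW × 1056 h = 675.84 kWh
Tier 1 (0–255 kWh): 255 × $0.28 = $71.4
Above 255 kWh: 420.84 × $0.30 = $126.252
Bill = $197.65

$197.65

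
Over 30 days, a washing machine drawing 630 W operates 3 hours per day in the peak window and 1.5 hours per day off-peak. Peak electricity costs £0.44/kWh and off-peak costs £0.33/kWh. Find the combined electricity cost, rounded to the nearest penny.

£34.30

Peak energy = 0.63 kW × 3 h × 30 = 56.7 kWh
Off-peak energy = 0.63 kW × 1.5 h × 30 = 28.35 kWh
Cost = 56.7 × £0.44 + 28.35 × £0.33 = £24.948 + £9.3555 = £34.30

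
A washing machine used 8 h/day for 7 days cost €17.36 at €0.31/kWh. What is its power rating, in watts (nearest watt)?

1000 W

Energy = €17.36 ÷ €0.31/kWh = 56 kWh
Runtime = 8 h/day × 7 days = 56 h
Power = 56 kWh ÷ 56 h = 1 kW = 1000 W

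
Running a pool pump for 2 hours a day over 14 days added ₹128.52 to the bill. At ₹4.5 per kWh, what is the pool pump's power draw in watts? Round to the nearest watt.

1020 W

Energy = ₹128.52 ÷ ₹4.5/kWh = 28.56 kWh
Runtime = 2 h/day × 14 days = 28 h
Power = 28.56 kWh ÷ 28 h = 1.02 kW = 1020 W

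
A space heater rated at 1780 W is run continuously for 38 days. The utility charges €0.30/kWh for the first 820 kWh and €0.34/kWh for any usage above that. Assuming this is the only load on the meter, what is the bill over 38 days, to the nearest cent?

€519.14

Runtime = 24 h × 38 = 912 h
Energy = 1.78 kW × 912 h = 1623.36 kWh
Tier 1 (0–820 kWh): 820 × €0.30 = €246
Above 820 kWh: 803.36 × €0.34 = €273.1424
Bill = €519.14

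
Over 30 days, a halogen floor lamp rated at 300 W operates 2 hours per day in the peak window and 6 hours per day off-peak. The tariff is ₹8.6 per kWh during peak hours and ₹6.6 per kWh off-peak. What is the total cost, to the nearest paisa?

Peak energy = 0.3 kW × 2 h × 30 = 18 kWh
Off-peak energy = 0.3 kW × 6 h × 30 = 54 kWh
Cost = 18 × ₹8.6 + 54 × ₹6.6 = ₹154.8 + ₹356.4 = ₹511.20

₹511.20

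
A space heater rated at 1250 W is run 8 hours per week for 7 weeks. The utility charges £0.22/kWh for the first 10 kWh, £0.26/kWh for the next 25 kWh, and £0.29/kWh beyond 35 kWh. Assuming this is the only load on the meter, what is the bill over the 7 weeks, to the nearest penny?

Runtime = 8 h/week × 7 weeks = 56 h
Energy = 1.25 kW × 56 h = 70 kWh
Tier 1 (0–10 kWh): 10 × £0.22 = £2.2
Tier 2 (10–35 kWh): 25 × £0.26 = £6.5
Above 35 kWh: 35 × £0.29 = £10.15
Bill = £18.85

£18.85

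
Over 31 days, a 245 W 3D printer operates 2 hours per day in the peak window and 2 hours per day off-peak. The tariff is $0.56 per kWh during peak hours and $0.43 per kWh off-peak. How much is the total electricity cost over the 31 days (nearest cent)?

$15.04

Peak energy = 0.245 kW × 2 h × 31 = 15.19 kWh
Off-peak energy = 0.245 kW × 2 h × 31 = 15.19 kWh
Cost = 15.19 × $0.56 + 15.19 × $0.43 = $8.5064 + $6.5317 = $15.04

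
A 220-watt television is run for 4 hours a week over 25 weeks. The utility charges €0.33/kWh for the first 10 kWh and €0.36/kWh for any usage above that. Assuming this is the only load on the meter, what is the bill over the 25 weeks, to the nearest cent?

Runtime = 4 h/week × 25 weeks = 100 h
Energy = 0.22 kW × 100 h = 22 kWh
Tier 1 (0–10 kWh): 10 × €0.33 = €3.3
Above 10 kWh: 12 × €0.36 = €4.32
Bill = €7.62

€7.62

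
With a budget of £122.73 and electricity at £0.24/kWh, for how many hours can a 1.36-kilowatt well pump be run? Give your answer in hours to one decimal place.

Energy available = £122.73 ÷ £0.24/kWh = 511.375 kWh
Hours = 511.375 kWh ÷ 1.36 kW = 376.0 h

376.0 h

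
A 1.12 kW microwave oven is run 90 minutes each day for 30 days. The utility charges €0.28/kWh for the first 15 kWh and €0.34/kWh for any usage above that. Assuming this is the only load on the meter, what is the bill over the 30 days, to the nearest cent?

Runtime = 90 min × 30 = 2700 min = 45 h
Energy = 1.12 kW × 45 h = 50.4 kWh
Tier 1 (0–15 kWh): 15 × €0.28 = €4.2
Above 15 kWh: 35.4 × €0.34 = €12.036
Bill = €16.24

€16.24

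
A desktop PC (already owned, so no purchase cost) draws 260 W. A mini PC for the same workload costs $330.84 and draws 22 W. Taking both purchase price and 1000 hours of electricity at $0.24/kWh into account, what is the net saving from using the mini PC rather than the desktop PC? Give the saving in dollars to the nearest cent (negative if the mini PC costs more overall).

desktop PC: $0.00 + (260/1000) kW × 1000 h × $0.24 = $0.00 + $62.4 = $62.4
mini PC: $330.84 + (22/1000) kW × 1000 h × $0.24 = $330.84 + $5.28 = $336.12
Saving = $62.4 − $336.12 = −$273.72

-$273.72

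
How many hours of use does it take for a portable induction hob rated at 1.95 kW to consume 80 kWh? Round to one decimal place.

Hours = 80 kWh ÷ 1.95 kW = 41.0 h

41.0 h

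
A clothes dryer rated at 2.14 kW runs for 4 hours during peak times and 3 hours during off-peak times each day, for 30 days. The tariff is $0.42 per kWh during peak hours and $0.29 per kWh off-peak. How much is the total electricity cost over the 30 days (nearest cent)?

Peak energy = 2.14 kW × 4 h × 30 = 256.8 kWh
Off-peak energy = 2.14 kW × 3 h × 30 = 192.6 kWh
Cost = 256.8 × $0.42 + 192.6 × $0.29 = $107.856 + $55.854 = $163.71

$163.71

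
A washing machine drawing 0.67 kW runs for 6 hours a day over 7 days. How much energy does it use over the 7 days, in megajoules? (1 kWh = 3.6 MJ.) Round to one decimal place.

101.3 MJ

Runtime = 6 h/day × 7 days = 42 h
Energy = 0.67 kW × 42 h = 28.14 kWh
= 28.14 × 3.6 MJ = 101.3 MJ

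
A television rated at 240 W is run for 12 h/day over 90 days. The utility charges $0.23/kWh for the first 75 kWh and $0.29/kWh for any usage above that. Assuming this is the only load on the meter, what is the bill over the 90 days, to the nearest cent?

$70.67

Runtime = 12 h/day × 90 days = 1080 h
Energy = 0.24 kW × 1080 h = 259.2 kWh
Tier 1 (0–75 kWh): 75 × $0.23 = $17.25
Above 75 kWh: 184.2 × $0.29 = $53.418
Bill = $70.67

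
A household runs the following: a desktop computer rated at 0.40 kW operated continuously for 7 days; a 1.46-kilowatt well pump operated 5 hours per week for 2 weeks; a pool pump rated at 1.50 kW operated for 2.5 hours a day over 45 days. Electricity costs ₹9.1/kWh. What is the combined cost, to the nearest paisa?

₹2280.01

desktop computer: Runtime = 24 h × 7 = 168 h
desktop computer: 0.4 kW × 168 h = 67.2 kWh
well pump: Runtime = 5 h/week × 2 weeks = 10 h
well pump: 1.46 kW × 10 h = 14.6 kWh
pool pump: Runtime = 2.5 h/day × 45 days = 112.5 h
pool pump: 1.5 kW × 112.5 h = 168.75 kWh
Total energy = 250.55 kWh
Cost = 250.55 × ₹9.1 = ₹2280.01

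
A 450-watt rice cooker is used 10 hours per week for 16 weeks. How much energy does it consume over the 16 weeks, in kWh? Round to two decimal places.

72.00 kWh

Runtime = 10 h/week × 16 weeks = 160 h
Energy = 0.45 kW × 160 h = 72 kWh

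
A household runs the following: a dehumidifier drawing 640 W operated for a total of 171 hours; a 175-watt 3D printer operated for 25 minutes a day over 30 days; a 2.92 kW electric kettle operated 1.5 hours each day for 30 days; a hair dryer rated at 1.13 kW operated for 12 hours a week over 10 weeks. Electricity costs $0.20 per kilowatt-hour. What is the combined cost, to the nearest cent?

dehumidifier: 0.64 kW × 171 h = 109.44 kWh
3D printer: Runtime = 25 min × 30 = 750 min = 12.5 h
3D printer: 0.175 kW × 12.5 h = 2.1875 kWh
electric kettle: Runtime = 1.5 h/day × 30 days = 45 h
electric kettle: 2.92 kW × 45 h = 131.4 kWh
hair dryer: Runtime = 12 h/week × 10 weeks = 120 h
hair dryer: 1.13 kW × 120 h = 135.6 kWh
Total energy = 378.6275 kWh
Cost = 378.6275 × $0.20 = $75.73

$75.73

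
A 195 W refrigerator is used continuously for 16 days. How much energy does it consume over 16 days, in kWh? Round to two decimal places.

74.88 kWh

Runtime = 24 h × 16 = 384 h
Energy = 0.195 kW × 384 h = 74.88 kWh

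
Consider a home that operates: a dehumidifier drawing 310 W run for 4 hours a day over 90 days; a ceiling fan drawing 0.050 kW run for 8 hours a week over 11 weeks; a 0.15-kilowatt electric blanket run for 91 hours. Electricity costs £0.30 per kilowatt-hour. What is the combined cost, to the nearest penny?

dehumidifier: Runtime = 4 h/day × 90 days = 360 h
dehumidifier: 0.31 kW × 360 h = 111.6 kWh
ceiling fan: Runtime = 8 h/week × 11 weeks = 88 h
ceiling fan: 0.05 kW × 88 h = 4.4 kWh
electric blanket: 0.15 kW × 91 h = 13.65 kWh
Total energy = 129.65 kWh
Cost = 129.65 × £0.30 = £38.90

£38.90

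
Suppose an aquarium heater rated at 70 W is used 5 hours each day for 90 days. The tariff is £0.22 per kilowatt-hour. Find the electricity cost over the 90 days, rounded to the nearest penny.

£6.93

Runtime = 5 h/day × 90 days = 450 h
Energy = 0.07 kW × 450 h = 31.5 kWh
Cost = 31.5 kWh × £0.22/kWh = £6.93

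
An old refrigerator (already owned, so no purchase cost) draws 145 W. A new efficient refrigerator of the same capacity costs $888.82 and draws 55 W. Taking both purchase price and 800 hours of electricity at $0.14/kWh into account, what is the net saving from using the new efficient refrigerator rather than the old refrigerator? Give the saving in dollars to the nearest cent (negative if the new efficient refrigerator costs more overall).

old refrigerator: $0.00 + (145/1000) kW × 800 h × $0.14 = $0.00 + $16.24 = $16.24
new efficient refrigerator: $888.82 + (55/1000) kW × 800 h × $0.14 = $888.82 + $6.16 = $894.98
Saving = $16.24 − $894.98 = −$878.74

-$878.74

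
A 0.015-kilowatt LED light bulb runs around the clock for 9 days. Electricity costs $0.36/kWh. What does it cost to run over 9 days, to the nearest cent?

Runtime = 24 h × 9 = 216 h
Energy = 0.015 kW × 216 h = 3.24 kWh
Cost = 3.24 kWh × $0.36/kWh = $1.17

$1.17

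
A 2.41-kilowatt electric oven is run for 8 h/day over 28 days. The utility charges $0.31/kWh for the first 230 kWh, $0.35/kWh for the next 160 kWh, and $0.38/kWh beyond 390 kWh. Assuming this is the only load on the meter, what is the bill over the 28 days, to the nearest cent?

$184.24

Runtime = 8 h/day × 28 days = 224 h
Energy = 2.41 kW × 224 h = 539.84 kWh
Tier 1 (0–230 kWh): 230 × $0.31 = $71.3
Tier 2 (230–390 kWh): 160 × $0.35 = $56
Above 390 kWh: 149.84 × $0.38 = $56.9392
Bill = $184.24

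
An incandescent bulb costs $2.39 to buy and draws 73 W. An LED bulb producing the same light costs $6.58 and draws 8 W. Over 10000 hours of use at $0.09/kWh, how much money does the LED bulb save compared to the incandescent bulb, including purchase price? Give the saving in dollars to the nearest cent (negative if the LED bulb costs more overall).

$54.31

incandescent bulb: $2.39 + (73/1000) kW × 10000 h × $0.09 = $2.39 + $65.7 = $68.09
LED bulb: $6.58 + (8/1000) kW × 10000 h × $0.09 = $6.58 + $7.2 = $13.78
Saving = $68.09 − $13.78 = $54.31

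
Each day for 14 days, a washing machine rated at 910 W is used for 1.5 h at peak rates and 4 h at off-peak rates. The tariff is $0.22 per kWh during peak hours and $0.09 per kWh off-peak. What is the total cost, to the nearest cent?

$8.79

Peak energy = 0.91 kW × 1.5 h × 14 = 19.11 kWh
Off-peak energy = 0.91 kW × 4 h × 14 = 50.96 kWh
Cost = 19.11 × $0.22 + 50.96 × $0.09 = $4.2042 + $4.5864 = $8.79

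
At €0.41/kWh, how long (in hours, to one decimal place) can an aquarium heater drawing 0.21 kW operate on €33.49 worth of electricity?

389.0 h

Energy available = €33.49 ÷ €0.41/kWh = 81.6829 kWh
Hours = 81.6829 kWh ÷ 0.21 kW = 389.0 h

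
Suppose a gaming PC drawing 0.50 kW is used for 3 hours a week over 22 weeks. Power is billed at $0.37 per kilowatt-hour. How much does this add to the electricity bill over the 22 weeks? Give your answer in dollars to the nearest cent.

Runtime = 3 h/week × 22 weeks = 66 h
Energy = 0.5 kW × 66 h = 33 kWh
Cost = 33 kWh × $0.37/kWh = $12.21

$12.21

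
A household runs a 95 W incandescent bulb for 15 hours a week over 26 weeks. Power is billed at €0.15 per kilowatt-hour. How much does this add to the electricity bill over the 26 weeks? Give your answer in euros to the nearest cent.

Runtime = 15 h/week × 26 weeks = 390 h
Energy = 0.095 kW × 390 h = 37.05 kWh
Cost = 37.05 kWh × €0.15/kWh = €5.56

€5.56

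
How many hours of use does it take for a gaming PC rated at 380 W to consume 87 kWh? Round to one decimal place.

Hours = 87 kWh ÷ 0.38 kW = 228.9 h

228.9 h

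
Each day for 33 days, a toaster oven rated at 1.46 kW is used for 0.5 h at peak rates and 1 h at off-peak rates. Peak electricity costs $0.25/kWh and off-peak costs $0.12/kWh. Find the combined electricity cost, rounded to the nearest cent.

$11.80

Peak energy = 1.46 kW × 0.5 h × 33 = 24.09 kWh
Off-peak energy = 1.46 kW × 1 h × 33 = 48.18 kWh
Cost = 24.09 × $0.25 + 48.18 × $0.12 = $6.0225 + $5.7816 = $11.80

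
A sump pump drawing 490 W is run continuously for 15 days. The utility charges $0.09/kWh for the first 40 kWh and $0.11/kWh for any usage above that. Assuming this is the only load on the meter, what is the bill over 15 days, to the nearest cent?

$18.60

Runtime = 24 h × 15 = 360 h
Energy = 0.49 kW × 360 h = 176.4 kWh
Tier 1 (0–40 kWh): 40 × $0.09 = $3.6
Above 40 kWh: 136.4 × $0.11 = $15.004
Bill = $18.60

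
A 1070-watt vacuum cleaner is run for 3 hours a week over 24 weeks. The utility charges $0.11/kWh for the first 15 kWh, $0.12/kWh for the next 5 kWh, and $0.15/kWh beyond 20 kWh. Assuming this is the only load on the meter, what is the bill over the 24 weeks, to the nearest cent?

Runtime = 3 h/week × 24 weeks = 72 h
Energy = 1.07 kW × 72 h = 77.04 kWh
Tier 1 (0–15 kWh): 15 × $0.11 = $1.65
Tier 2 (15–20 kWh): 5 × $0.12 = $0.6
Above 20 kWh: 57.04 × $0.15 = $8.556
Bill = $10.81

$10.81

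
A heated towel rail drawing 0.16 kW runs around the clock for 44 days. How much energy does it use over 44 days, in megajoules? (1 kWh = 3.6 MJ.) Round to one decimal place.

Runtime = 24 h × 44 = 1056 h
Energy = 0.16 kW × 1056 h = 168.96 kWh
= 168.96 × 3.6 MJ = 608.3 MJ

608.3 MJ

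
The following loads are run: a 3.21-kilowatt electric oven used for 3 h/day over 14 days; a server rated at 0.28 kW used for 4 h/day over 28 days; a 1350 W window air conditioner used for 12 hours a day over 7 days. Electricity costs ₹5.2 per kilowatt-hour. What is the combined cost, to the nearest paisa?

electric oven: Runtime = 3 h/day × 14 days = 42 h
electric oven: 3.21 kW × 42 h = 134.82 kWh
server: Runtime = 4 h/day × 28 days = 112 h
server: 0.28 kW × 112 h = 31.36 kWh
window air conditioner: Runtime = 12 h/day × 7 days = 84 h
window air conditioner: 1.35 kW × 84 h = 113.4 kWh
Total energy = 279.58 kWh
Cost = 279.58 × ₹5.2 = ₹1453.82

₹1453.82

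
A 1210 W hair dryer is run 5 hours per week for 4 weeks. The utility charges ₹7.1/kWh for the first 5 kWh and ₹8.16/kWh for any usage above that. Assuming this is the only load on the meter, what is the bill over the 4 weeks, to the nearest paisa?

₹192.17

Runtime = 5 h/week × 4 weeks = 20 h
Energy = 1.21 kW × 20 h = 24.2 kWh
Tier 1 (0–5 kWh): 5 × ₹7.1 = ₹35.5
Above 5 kWh: 19.2 × ₹8.16 = ₹156.672
Bill = ₹192.17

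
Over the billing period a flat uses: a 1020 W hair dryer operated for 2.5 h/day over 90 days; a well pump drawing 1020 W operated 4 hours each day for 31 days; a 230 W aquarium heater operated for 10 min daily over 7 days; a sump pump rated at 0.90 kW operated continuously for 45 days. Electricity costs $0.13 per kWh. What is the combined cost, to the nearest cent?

$172.67

hair dryer: Runtime = 2.5 h/day × 90 days = 225 h
hair dryer: 1.02 kW × 225 h = 229.5 kWh
well pump: Runtime = 4 h/day × 31 days = 124 h
well pump: 1.02 kW × 124 h = 126.48 kWh
aquarium heater: Runtime = 10 min × 7 = 70 min = 1.166666… h
aquarium heater: 0.23 kW × 1.166666… h = 0.268333… kWh
sump pump: Runtime = 24 h × 45 = 1080 h
sump pump: 0.9 kW × 1080 h = 972 kWh
Total energy = 1328.248333… kWh
Cost = 1328.248333… × $0.13 = $172.67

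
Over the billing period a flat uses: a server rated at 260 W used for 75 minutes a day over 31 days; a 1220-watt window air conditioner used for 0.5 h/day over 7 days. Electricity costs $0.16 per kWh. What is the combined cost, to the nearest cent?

server: Runtime = 75 min × 31 = 2325 min = 38.75 h
server: 0.26 kW × 38.75 h = 10.075 kWh
window air conditioner: Runtime = 0.5 h/day × 7 days = 3.5 h
window air conditioner: 1.22 kW × 3.5 h = 4.27 kWh
Total energy = 14.345 kWh
Cost = 14.345 × $0.16 = $2.30

$2.30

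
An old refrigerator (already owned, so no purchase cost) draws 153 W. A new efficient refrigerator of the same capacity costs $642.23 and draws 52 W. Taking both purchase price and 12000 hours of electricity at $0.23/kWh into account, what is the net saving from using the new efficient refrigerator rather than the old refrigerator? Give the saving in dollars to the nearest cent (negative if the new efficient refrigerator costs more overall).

old refrigerator: $0.00 + (153/1000) kW × 12000 h × $0.23 = $0.00 + $422.28 = $422.28
new efficient refrigerator: $642.23 + (52/1000) kW × 12000 h × $0.23 = $642.23 + $143.52 = $785.75
Saving = $422.28 − $785.75 = −$363.47

-$363.47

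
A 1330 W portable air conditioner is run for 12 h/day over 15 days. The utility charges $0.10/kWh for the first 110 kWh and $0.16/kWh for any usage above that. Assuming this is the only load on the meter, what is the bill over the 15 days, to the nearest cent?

Runtime = 12 h/day × 15 days = 180 h
Energy = 1.33 kW × 180 h = 239.4 kWh
Tier 1 (0–110 kWh): 110 × $0.10 = $11
Above 110 kWh: 129.4 × $0.16 = $20.704
Bill = $31.70

$31.70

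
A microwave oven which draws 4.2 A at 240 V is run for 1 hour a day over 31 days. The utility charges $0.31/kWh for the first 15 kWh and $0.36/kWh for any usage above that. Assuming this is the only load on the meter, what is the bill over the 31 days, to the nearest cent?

$10.50

Power = 4.2 A × 240 V = 1008 W = 1.008 kW
Runtime = 1 h/day × 31 days = 31 h
Energy = 1.008 kW × 31 h = 31.248 kWh
Tier 1 (0–15 kWh): 15 × $0.31 = $4.65
Above 15 kWh: 16.248 × $0.36 = $5.84928
Bill = $10.50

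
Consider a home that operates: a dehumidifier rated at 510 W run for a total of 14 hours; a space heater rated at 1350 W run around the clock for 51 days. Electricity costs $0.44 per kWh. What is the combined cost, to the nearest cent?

dehumidifier: 0.51 kW × 14 h = 7.14 kWh
space heater: Runtime = 24 h × 51 = 1224 h
space heater: 1.35 kW × 1224 h = 1652.4 kWh
Total energy = 1659.54 kWh
Cost = 1659.54 × $0.44 = $730.20

$730.20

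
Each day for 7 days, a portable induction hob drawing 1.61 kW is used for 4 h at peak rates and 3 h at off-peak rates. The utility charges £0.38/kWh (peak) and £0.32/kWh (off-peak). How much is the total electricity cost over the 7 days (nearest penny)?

£27.95

Peak energy = 1.61 kW × 4 h × 7 = 45.08 kWh
Off-peak energy = 1.61 kW × 3 h × 7 = 33.81 kWh
Cost = 45.08 × £0.38 + 33.81 × £0.32 = £17.1304 + £10.8192 = £27.95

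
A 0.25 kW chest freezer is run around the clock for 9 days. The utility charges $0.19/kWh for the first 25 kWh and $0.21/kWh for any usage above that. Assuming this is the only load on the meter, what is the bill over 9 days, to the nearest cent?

Runtime = 24 h × 9 = 216 h
Energy = 0.25 kW × 216 h = 54 kWh
Tier 1 (0–25 kWh): 25 × $0.19 = $4.75
Above 25 kWh: 29 × $0.21 = $6.09
Bill = $10.84

$10.84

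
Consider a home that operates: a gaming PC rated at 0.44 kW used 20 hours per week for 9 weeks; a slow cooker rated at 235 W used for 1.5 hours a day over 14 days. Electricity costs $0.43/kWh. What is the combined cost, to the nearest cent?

gaming PC: Runtime = 20 h/week × 9 weeks = 180 h
gaming PC: 0.44 kW × 180 h = 79.2 kWh
slow cooker: Runtime = 1.5 h/day × 14 days = 21 h
slow cooker: 0.235 kW × 21 h = 4.935 kWh
Total energy = 84.135 kWh
Cost = 84.135 × $0.43 = $36.18

$36.18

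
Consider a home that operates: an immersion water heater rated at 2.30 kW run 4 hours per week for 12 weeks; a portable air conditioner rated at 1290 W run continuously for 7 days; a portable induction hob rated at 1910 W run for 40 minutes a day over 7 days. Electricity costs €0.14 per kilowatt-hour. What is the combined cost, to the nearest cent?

€47.04

immersion water heater: Runtime = 4 h/week × 12 weeks = 48 h
immersion water heater: 2.3 kW × 48 h = 110.4 kWh
portable air conditioner: Runtime = 24 h × 7 = 168 h
portable air conditioner: 1.29 kW × 168 h = 216.72 kWh
portable induction hob: Runtime = 40 min × 7 = 280 min = 4.666666… h
portable induction hob: 1.91 kW × 4.666666… h = 8.913333… kWh
Total energy = 336.033333… kWh
Cost = 336.033333… × €0.14 = €47.04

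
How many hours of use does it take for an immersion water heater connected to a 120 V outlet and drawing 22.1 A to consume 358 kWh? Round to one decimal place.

135.0 h

Power = 22.1 A × 120 V = 2652 W = 2.652 kW
Hours = 358 kWh ÷ 2.652 kW = 135.0 h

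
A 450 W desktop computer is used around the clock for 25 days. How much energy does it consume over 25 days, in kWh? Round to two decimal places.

Runtime = 24 h × 25 = 600 h
Energy = 0.45 kW × 600 h = 270 kWh

270.00 kWh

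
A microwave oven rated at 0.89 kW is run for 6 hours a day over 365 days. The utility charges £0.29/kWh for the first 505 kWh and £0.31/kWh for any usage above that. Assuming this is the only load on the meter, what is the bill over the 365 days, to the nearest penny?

£594.12

Runtime = 6 h/day × 365 days = 2190 h
Energy = 0.89 kW × 2190 h = 1949.1 kWh
Tier 1 (0–505 kWh): 505 × £0.29 = £146.45
Above 505 kWh: 1444.1 × £0.31 = £447.671
Bill = £594.12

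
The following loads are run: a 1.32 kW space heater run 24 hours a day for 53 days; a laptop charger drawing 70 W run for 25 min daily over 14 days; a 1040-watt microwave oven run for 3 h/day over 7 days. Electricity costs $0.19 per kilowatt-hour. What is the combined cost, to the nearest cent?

space heater: Runtime = 24 h × 53 = 1272 h
space heater: 1.32 kW × 1272 h = 1679.04 kWh
laptop charger: Runtime = 25 min × 14 = 350 min = 5.833333… h
laptop charger: 0.07 kW × 5.833333… h = 0.408333… kWh
microwave oven: Runtime = 3 h/day × 7 days = 21 h
microwave oven: 1.04 kW × 21 h = 21.84 kWh
Total energy = 1701.288333… kWh
Cost = 1701.288333… × $0.19 = $323.24

$323.24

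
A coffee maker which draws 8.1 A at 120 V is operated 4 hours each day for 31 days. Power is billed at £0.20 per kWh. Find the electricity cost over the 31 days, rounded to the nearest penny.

£24.11

Power = 8.1 A × 120 V = 972 W = 0.972 kW
Runtime = 4 h/day × 31 days = 124 h
Energy = 0.972 kW × 124 h = 120.528 kWh
Cost = 120.528 kWh × £0.20/kWh = £24.11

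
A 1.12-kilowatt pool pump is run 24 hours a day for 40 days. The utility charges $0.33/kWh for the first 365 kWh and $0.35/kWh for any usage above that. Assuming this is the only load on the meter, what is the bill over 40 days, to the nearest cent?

Runtime = 24 h × 40 = 960 h
Energy = 1.12 kW × 960 h = 1075.2 kWh
Tier 1 (0–365 kWh): 365 × $0.33 = $120.45
Above 365 kWh: 710.2 × $0.35 = $248.57
Bill = $369.02

$369.02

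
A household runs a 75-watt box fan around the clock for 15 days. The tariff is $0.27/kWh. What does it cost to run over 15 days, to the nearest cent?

Runtime = 24 h × 15 = 360 h
Energy = 0.075 kW × 360 h = 27 kWh
Cost = 27 kWh × $0.27/kWh = $7.29

$7.29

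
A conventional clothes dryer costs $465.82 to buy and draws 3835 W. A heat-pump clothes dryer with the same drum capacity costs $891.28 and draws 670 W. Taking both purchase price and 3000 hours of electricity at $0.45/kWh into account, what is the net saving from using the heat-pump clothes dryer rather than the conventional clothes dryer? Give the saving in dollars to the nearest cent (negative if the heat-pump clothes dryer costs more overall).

conventional clothes dryer: $465.82 + (3835/1000) kW × 3000 h × $0.45 = $465.82 + $5177.25 = $5643.07
heat-pump clothes dryer: $891.28 + (670/1000) kW × 3000 h × $0.45 = $891.28 + $904.5 = $1795.78
Saving = $5643.07 − $1795.78 = $3847.29

$3847.29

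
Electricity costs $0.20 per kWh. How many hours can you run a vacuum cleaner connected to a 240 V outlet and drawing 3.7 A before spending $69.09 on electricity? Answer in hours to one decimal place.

389.0 h

Power = 3.7 A × 240 V = 888 W = 0.888 kW
Energy available = $69.09 ÷ $0.20/kWh = 345.45 kWh
Hours = 345.45 kWh ÷ 0.888 kW = 389.0 h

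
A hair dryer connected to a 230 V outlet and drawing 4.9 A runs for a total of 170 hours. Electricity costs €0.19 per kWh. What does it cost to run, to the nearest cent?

€36.40

Power = 4.9 A × 230 V = 1127 W = 1.127 kW
Energy = 1.127 kW × 170 h = 191.59 kWh
Cost = 191.59 kWh × €0.19/kWh = €36.40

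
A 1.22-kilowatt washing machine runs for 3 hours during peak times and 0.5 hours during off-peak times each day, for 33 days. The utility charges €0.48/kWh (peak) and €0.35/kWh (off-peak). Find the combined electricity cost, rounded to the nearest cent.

Peak energy = 1.22 kW × 3 h × 33 = 120.78 kWh
Off-peak energy = 1.22 kW × 0.5 h × 33 = 20.13 kWh
Cost = 120.78 × €0.48 + 20.13 × €0.35 = €57.9744 + €7.0455 = €65.02

€65.02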